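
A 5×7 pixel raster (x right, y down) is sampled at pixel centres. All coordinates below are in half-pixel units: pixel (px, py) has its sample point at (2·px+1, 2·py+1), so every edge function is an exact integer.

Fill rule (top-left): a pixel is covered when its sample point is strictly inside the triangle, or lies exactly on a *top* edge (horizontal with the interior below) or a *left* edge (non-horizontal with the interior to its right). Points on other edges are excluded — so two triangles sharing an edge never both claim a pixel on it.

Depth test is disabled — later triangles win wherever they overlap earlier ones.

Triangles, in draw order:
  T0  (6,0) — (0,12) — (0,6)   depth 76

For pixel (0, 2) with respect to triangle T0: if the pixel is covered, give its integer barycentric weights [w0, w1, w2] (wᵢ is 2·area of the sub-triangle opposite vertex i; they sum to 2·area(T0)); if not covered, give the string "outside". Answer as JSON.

T0:
  2·area = 36
  edge (6, 0)→(0, 12): d=(-6,12) right/bottom  bias=-1
  edge (0, 12)→(0, 6): d=(0,-6) top-left  bias=+0
  edge (0, 6)→(6, 0): d=(6,-6) top-left  bias=+0
    (2,0)@(5, 1): e=[6,30,0] → #  [on edge]
    (3,0)@(7, 1): e=[-18,42,12] → ·
    (1,1)@(3, 3): e=[18,18,0] → #  [on edge]
    (2,1)@(5, 3): e=[-6,30,12] → ·
    (0,2)@(1, 5): e=[30,6,0] → #  [on edge]
    (2,2)@(5, 5): e=[-18,30,24] → ·
    (0,3)@(1, 7): e=[18,6,12] → #
    (1,3)@(3, 7): e=[-6,18,24] → ·
    (0,4)@(1, 9): e=[6,6,24] → #
    (1,4)@(3, 9): e=[-18,18,36] → ·
    (0,5)@(1, 11): e=[-6,6,36] → ·
  covered (6 px):
    · · # · ·
    · # · · ·
    # # · · ·
    # · · · ·
    # · · · ·
    · · · · ·
    · · · · ·

Final: [6,0,30]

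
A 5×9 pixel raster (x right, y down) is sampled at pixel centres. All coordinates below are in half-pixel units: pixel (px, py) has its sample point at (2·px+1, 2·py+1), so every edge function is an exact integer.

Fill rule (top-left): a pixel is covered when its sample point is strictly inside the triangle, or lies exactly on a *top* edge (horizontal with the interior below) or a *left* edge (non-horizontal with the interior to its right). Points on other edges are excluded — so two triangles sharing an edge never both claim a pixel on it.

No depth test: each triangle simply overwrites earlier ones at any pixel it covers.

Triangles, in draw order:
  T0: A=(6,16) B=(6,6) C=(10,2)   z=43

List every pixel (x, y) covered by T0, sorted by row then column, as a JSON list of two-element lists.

T0:
  2·area = 40
  edge (6, 16)→(6, 6): d=(0,-10) top-left  bias=+0
  edge (6, 6)→(10, 2): d=(4,-4) top-left  bias=+0
  edge (10, 2)→(6, 16): d=(-4,14) right/bottom  bias=-1
    (4,1)@(9, 3): e=[30,0,10] → X  [on edge]
    (3,2)@(7, 5): e=[10,0,30] → X  [on edge]
    (2,3)@(5, 7): e=[-10,0,50] → .  [on edge]
    (3,3)@(7, 7): e=[10,8,22] → X
    (4,3)@(9, 7): e=[30,16,-6] → .
    (1,4)@(3, 9): e=[-30,0,70] → .  [on edge]
    (3,4)@(7, 9): e=[10,16,14] → X
    (4,4)@(9, 9): e=[30,24,-14] → .
    (0,5)@(1, 11): e=[-50,0,90] → .  [on edge]
    (3,5)@(7, 11): e=[10,24,6] → X
    (4,5)@(9, 11): e=[30,32,-22] → .
    (3,6)@(7, 13): e=[10,32,-2] → .
  covered (6 px):
    . . . . .
    . . . . X
    . . . X X
    . . . X .
    . . . X .
    . . . X .
    . . . . .
    . . . . .
    . . . . .

Final: [[4,1],[3,2],[4,2],[3,3],[3,4],[3,5]]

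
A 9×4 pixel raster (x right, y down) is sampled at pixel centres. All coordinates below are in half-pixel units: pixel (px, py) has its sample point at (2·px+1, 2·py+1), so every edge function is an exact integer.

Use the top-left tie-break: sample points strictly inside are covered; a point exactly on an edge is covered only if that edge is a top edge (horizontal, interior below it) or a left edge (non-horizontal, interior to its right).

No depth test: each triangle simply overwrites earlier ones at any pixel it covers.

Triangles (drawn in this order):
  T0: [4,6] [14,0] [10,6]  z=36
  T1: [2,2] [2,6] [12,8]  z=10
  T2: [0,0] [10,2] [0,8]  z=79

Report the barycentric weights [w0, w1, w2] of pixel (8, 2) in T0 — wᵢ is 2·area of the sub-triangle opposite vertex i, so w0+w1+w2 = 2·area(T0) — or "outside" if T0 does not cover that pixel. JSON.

T0:
  2·area = 36
  edge (4, 6)→(14, 0): d=(10,-6) top-left  bias=+0
  edge (14, 0)→(10, 6): d=(-4,6) right/bottom  bias=-1
  edge (10, 6)→(4, 6): d=(-6,0) right/bottom  bias=-1
    (6,0)@(13, 1): e=[4,2,30] → #
    (7,0)@(15, 1): e=[16,-10,30] → ·
    (4,1)@(9, 3): e=[0,18,18] → #  [on edge]
    (5,1)@(11, 3): e=[12,6,18] → #
    (6,1)@(13, 3): e=[24,-6,18] → ·
    (3,2)@(7, 5): e=[8,22,6] → #
    (5,2)@(11, 5): e=[32,-2,6] → ·
    (3,3)@(7, 7): e=[28,14,-6] → ·
    (4,3)@(9, 7): e=[40,2,-6] → ·
  covered (5 px):
    · · · · · · # · ·
    · · · · # # · · ·
    · · · # # · · · ·
    · · · · · · · · ·
T1:
  2·area = 40  (B↔C swapped to make it positive)
  edge (2, 2)→(12, 8): d=(10,6) right/bottom  bias=-1
  edge (12, 8)→(2, 6): d=(-10,-2) top-left  bias=+0
  edge (2, 6)→(2, 2): d=(0,-4) top-left  bias=+0
    (1,1)@(3, 3): e=[4,32,4] → #
    (2,1)@(5, 3): e=[-8,36,12] → ·
    (1,2)@(3, 5): e=[24,12,4] → #
    (2,2)@(5, 5): e=[12,16,12] → #
    (3,2)@(7, 5): e=[0,20,20] → ·  [on edge]
    (1,3)@(3, 7): e=[44,-8,4] → ·
    (2,3)@(5, 7): e=[32,-4,12] → ·
    (3,3)@(7, 7): e=[20,0,20] → #  [on edge]
    (4,3)@(9, 7): e=[8,4,28] → #
    (5,3)@(11, 7): e=[-4,8,36] → ·
  covered (5 px):
    · · · · · · · · ·
    · # · · · · · · ·
    · # # · · · · · ·
    · · · # # · · · ·
T2:
  2·area = 80
  edge (0, 0)→(10, 2): d=(10,2) right/bottom  bias=-1
  edge (10, 2)→(0, 8): d=(-10,6) right/bottom  bias=-1
  edge (0, 8)→(0, 0): d=(0,-8) top-left  bias=+0
    (0,0)@(1, 1): e=[8,64,8] → #
    (1,0)@(3, 1): e=[4,52,24] → #
    (2,0)@(5, 1): e=[0,40,40] → ·  [on edge]
    (0,1)@(1, 3): e=[28,44,8] → #
    (2,1)@(5, 3): e=[20,20,40] → #
    (3,1)@(7, 3): e=[16,8,56] → #
    (4,1)@(9, 3): e=[12,-4,72] → ·
    (7,1)@(15, 3): e=[0,-40,120] → ·  [on edge]
    (0,2)@(1, 5): e=[48,24,8] → #
    (2,2)@(5, 5): e=[40,0,40] → ·  [on edge]
    (3,2)@(7, 5): e=[36,-12,56] → ·
    (0,3)@(1, 7): e=[68,4,8] → #
  covered (9 px):
    # # · · · · · · ·
    # # # # · · · · ·
    # # · · · · · · ·
    # · · · · · · · ·

Final: "outside"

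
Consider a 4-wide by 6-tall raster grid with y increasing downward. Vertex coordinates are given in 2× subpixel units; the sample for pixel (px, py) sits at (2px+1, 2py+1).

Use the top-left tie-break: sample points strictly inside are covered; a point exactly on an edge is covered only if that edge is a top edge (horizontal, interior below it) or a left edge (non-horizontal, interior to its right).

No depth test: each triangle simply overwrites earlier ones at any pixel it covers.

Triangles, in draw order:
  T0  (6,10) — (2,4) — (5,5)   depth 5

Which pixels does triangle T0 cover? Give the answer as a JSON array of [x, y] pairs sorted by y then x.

T0:
  2·area = 14
  edge (6, 10)→(2, 4): d=(-4,-6) top-left  bias=+0
  edge (2, 4)→(5, 5): d=(3,1) right/bottom  bias=-1
  edge (5, 5)→(6, 10): d=(1,5) right/bottom  bias=-1
    (1,2)@(3, 5): e=[2,2,10] → X
    (2,2)@(5, 5): e=[14,0,0] → .  [on edge]
    (1,3)@(3, 7): e=[-6,8,12] → .
    (2,3)@(5, 7): e=[6,6,2] → X
    (3,3)@(7, 7): e=[18,4,-8] → .
    (2,4)@(5, 9): e=[-2,12,4] → .
  covered (2 px):
    . . . .
    . . . .
    . X . .
    . . X .
    . . . .
    . . . .

Result: [[1,2],[2,3]]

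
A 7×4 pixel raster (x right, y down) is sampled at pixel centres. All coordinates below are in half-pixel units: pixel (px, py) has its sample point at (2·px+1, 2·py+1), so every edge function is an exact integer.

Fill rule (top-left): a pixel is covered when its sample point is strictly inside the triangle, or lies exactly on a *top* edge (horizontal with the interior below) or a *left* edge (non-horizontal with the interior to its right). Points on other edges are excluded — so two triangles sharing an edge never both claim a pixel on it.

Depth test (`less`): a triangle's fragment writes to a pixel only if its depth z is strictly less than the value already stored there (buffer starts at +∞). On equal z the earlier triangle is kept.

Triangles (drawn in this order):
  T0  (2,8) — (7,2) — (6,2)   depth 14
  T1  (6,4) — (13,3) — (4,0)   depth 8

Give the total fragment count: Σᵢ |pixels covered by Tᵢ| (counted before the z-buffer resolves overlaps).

T0:
  2·area = 6  (B↔C swapped to make it positive)
  edge (2, 8)→(6, 2): d=(4,-6) top-left  bias=+0
  edge (6, 2)→(7, 2): d=(1,0) top-left  bias=+0
  edge (7, 2)→(2, 8): d=(-5,6) right/bottom  bias=-1
  covered (0 px):
    · · · · · · ·
    · · · · · · ·
    · · · · · · ·
    · · · · · · ·
T1:
  2·area = 30  (B↔C swapped to make it positive)
  edge (6, 4)→(4, 0): d=(-2,-4) top-left  bias=+0
  edge (4, 0)→(13, 3): d=(9,3) right/bottom  bias=-1
  edge (13, 3)→(6, 4): d=(-7,1) right/bottom  bias=-1
    (2,0)@(5, 1): e=[2,6,22] → #
    (3,0)@(7, 1): e=[10,0,20] → ·  [on edge]
    (2,1)@(5, 3): e=[-2,24,8] → ·
    (3,1)@(7, 3): e=[6,18,6] → #
    (4,1)@(9, 3): e=[14,12,4] → #
    (5,1)@(11, 3): e=[22,6,2] → #
    (6,1)@(13, 3): e=[30,0,0] → ·  [on edge]
    (3,2)@(7, 5): e=[2,36,-8] → ·
    (4,2)@(9, 5): e=[10,30,-10] → ·
    (5,2)@(11, 5): e=[18,24,-12] → ·
  covered (4 px):
    · · # · · · ·
    · · · # # # ·
    · · · · · · ·
    · · · · · · ·

Final: 4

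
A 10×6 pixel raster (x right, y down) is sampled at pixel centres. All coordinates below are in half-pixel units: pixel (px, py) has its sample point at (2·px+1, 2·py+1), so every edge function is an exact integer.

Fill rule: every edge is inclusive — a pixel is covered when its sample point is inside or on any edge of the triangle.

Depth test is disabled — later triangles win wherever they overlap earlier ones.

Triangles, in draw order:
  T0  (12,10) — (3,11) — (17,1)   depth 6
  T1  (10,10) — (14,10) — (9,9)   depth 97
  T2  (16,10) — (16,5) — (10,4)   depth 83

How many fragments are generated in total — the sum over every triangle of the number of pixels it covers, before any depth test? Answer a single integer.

T0:
  2·area = 76
  edge (12, 10)→(3, 11): d=(-9,1) inclusive
  edge (3, 11)→(17, 1): d=(14,-10) inclusive
  edge (17, 1)→(12, 10): d=(-5,9) inclusive
    (8,0)@(17, 1): e=[76,0,0] → #  [on edge]
    (9,0)@(19, 1): e=[74,20,-18] → ·
    (7,1)@(15, 3): e=[60,8,8] → #
    (8,1)@(17, 3): e=[58,28,-10] → ·
    (6,2)@(13, 5): e=[44,16,16] → #
    (7,2)@(15, 5): e=[42,36,-2] → ·
    (4,3)@(9, 7): e=[30,4,42] → #
    (5,3)@(11, 7): e=[28,24,24] → #
    (7,3)@(15, 7): e=[24,64,-12] → ·
    (3,4)@(7, 9): e=[14,12,50] → #
    (6,4)@(13, 9): e=[8,72,-4] → ·
    (1,5)@(3, 11): e=[0,0,76] → #  [on edge]
  covered (10 px):
    · · · · · · · · # ·
    · · · · · · · # · ·
    · · · · · · # · · ·
    · · · · # # # · · ·
    · · · # # # · · · ·
    · # · · · · · · · ·
T1:
  2·area = 4  (B↔C swapped to make it positive)
  edge (10, 10)→(9, 9): d=(-1,-1) inclusive
  edge (9, 9)→(14, 10): d=(5,1) inclusive
  edge (14, 10)→(10, 10): d=(-4,0) inclusive
    (0,0)@(1, 1): e=[0,-32,36] → ·  [on edge]
    (1,1)@(3, 3): e=[0,-24,28] → ·  [on edge]
    (2,2)@(5, 5): e=[0,-16,20] → ·  [on edge]
    (3,3)@(7, 7): e=[0,-8,12] → ·  [on edge]
    (4,4)@(9, 9): e=[0,0,4] → #  [on edge]
    (5,4)@(11, 9): e=[2,-2,4] → ·
    (4,5)@(9, 11): e=[-2,10,-4] → ·
    (5,5)@(11, 11): e=[0,8,-4] → ·  [on edge]
    (9,5)@(19, 11): e=[8,0,-4] → ·  [on edge]
  covered (1 px):
    · · · · · · · · · ·
    · · · · · · · · · ·
    · · · · · · · · · ·
    · · · · · · · · · ·
    · · · · # · · · · ·
    · · · · · · · · · ·
T2:
  2·area = 30  (B↔C swapped to make it positive)
  edge (16, 10)→(10, 4): d=(-6,-6) inclusive
  edge (10, 4)→(16, 5): d=(6,1) inclusive
  edge (16, 5)→(16, 10): d=(0,5) inclusive
    (3,0)@(7, 1): e=[0,-15,45] → ·  [on edge]
    (4,1)@(9, 3): e=[0,-5,35] → ·  [on edge]
    (5,2)@(11, 5): e=[0,5,25] → #  [on edge]
    (6,2)@(13, 5): e=[12,3,15] → #
    (7,2)@(15, 5): e=[24,1,5] → #
    (8,2)@(17, 5): e=[36,-1,-5] → ·
    (5,3)@(11, 7): e=[-12,17,25] → ·
    (6,3)@(13, 7): e=[0,15,15] → #  [on edge]
    (8,3)@(17, 7): e=[24,11,-5] → ·
    (6,4)@(13, 9): e=[-12,27,15] → ·
    (7,4)@(15, 9): e=[0,25,5] → #  [on edge]
    (8,4)@(17, 9): e=[12,23,-5] → ·
    (8,5)@(17, 11): e=[0,35,-5] → ·  [on edge]
  covered (6 px):
    · · · · · · · · · ·
    · · · · · · · · · ·
    · · · · · # # # · ·
    · · · · · · # # · ·
    · · · · · · · # · ·
    · · · · · · · · · ·

Final: 17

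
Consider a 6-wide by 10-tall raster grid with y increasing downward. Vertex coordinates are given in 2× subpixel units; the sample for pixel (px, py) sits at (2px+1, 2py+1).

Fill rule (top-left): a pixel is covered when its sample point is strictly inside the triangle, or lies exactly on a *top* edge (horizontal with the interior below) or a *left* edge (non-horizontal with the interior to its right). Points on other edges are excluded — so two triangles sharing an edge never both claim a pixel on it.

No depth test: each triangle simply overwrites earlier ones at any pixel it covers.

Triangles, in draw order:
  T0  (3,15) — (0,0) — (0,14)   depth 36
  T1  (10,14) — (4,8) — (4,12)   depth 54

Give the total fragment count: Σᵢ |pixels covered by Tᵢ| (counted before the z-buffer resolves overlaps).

T0:
  2·area = 42  (B↔C swapped to make it positive)
  edge (3, 15)→(0, 14): d=(-3,-1) top-left  bias=+0
  edge (0, 14)→(0, 0): d=(0,-14) top-left  bias=+0
  edge (0, 0)→(3, 15): d=(3,15) right/bottom  bias=-1
    (0,2)@(1, 5): e=[28,14,0] → ·  [on edge]
    (0,3)@(1, 7): e=[22,14,6] → #
    (1,3)@(3, 7): e=[24,42,-24] → ·
    (0,4)@(1, 9): e=[16,14,12] → #
    (1,4)@(3, 9): e=[18,42,-18] → ·
    (0,5)@(1, 11): e=[10,14,18] → #
    (1,5)@(3, 11): e=[12,42,-12] → ·
    (0,6)@(1, 13): e=[4,14,24] → #
    (1,6)@(3, 13): e=[6,42,-6] → ·
    (0,7)@(1, 15): e=[-2,14,30] → ·
    (1,7)@(3, 15): e=[0,42,0] → ·  [on edge]
    (4,8)@(9, 17): e=[0,126,-84] → ·  [on edge]
  covered (4 px):
    · · · · · ·
    · · · · · ·
    · · · · · ·
    # · · · · ·
    # · · · · ·
    # · · · · ·
    # · · · · ·
    · · · · · ·
    · · · · · ·
    · · · · · ·
T1:
  2·area = 24  (B↔C swapped to make it positive)
  edge (10, 14)→(4, 12): d=(-6,-2) top-left  bias=+0
  edge (4, 12)→(4, 8): d=(0,-4) top-left  bias=+0
  edge (4, 8)→(10, 14): d=(6,6) right/bottom  bias=-1
    (0,2)@(1, 5): e=[36,-12,0] → ·  [on edge]
    (1,3)@(3, 7): e=[28,-4,0] → ·  [on edge]
    (2,4)@(5, 9): e=[20,4,0] → ·  [on edge]
    (0,5)@(1, 11): e=[0,-12,36] → ·  [on edge]
    (2,5)@(5, 11): e=[8,4,12] → #
    (3,5)@(7, 11): e=[12,12,0] → ·  [on edge]
    (2,6)@(5, 13): e=[-4,4,24] → ·
    (3,6)@(7, 13): e=[0,12,12] → #  [on edge]
    (4,6)@(9, 13): e=[4,20,0] → ·  [on edge]
    (3,7)@(7, 15): e=[-12,12,24] → ·
    (5,7)@(11, 15): e=[-4,28,0] → ·  [on edge]
  covered (2 px):
    · · · · · ·
    · · · · · ·
    · · · · · ·
    · · · · · ·
    · · · · · ·
    · · # · · ·
    · · · # · ·
    · · · · · ·
    · · · · · ·
    · · · · · ·

Final: 6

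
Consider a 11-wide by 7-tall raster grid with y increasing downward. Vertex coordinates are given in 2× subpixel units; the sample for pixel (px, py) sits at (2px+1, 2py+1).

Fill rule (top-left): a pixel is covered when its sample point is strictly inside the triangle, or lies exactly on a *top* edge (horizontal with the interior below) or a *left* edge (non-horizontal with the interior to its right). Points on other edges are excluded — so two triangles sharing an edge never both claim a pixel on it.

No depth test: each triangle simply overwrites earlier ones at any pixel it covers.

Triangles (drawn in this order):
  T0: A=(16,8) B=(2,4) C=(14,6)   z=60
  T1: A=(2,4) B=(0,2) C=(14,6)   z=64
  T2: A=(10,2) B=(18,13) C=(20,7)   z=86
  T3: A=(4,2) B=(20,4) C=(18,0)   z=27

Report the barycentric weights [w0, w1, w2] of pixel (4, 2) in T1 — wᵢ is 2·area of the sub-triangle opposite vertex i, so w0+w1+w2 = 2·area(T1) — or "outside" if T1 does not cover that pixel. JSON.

T0:
  2·area = 20
  edge (16, 8)→(2, 4): d=(-14,-4) top-left  bias=+0
  edge (2, 4)→(14, 6): d=(12,2) right/bottom  bias=-1
  edge (14, 6)→(16, 8): d=(2,2) right/bottom  bias=-1
    (4,0)@(9, 1): e=[70,-50,0] → ·  [on edge]
    (5,1)@(11, 3): e=[50,-30,0] → ·  [on edge]
    (3,2)@(7, 5): e=[6,2,12] → █
    (4,2)@(9, 5): e=[14,-2,8] → ·
    (6,2)@(13, 5): e=[30,-10,0] → ·  [on edge]
    (3,3)@(7, 7): e=[-22,26,16] → ·
    (6,3)@(13, 7): e=[2,14,4] → █
    (7,3)@(15, 7): e=[10,10,0] → ·  [on edge]
    (6,4)@(13, 9): e=[-26,38,8] → ·
    (8,4)@(17, 9): e=[-10,30,0] → ·  [on edge]
    (9,5)@(19, 11): e=[-30,50,0] → ·  [on edge]
    (10,6)@(21, 13): e=[-50,70,0] → ·  [on edge]
  covered (2 px):
    · · · · · · · · · · ·
    · · · · · · · · · · ·
    · · · █ · · · · · · ·
    · · · · · · █ · · · ·
    · · · · · · · · · · ·
    · · · · · · · · · · ·
    · · · · · · · · · · ·
T1:
  2·area = 20
  edge (2, 4)→(0, 2): d=(-2,-2) top-left  bias=+0
  edge (0, 2)→(14, 6): d=(14,4) right/bottom  bias=-1
  edge (14, 6)→(2, 4): d=(-12,-2) top-left  bias=+0
    (0,1)@(1, 3): e=[0,10,10] → █  [on edge]
    (1,1)@(3, 3): e=[4,2,14] → █
    (2,1)@(5, 3): e=[8,-6,18] → ·
    (0,2)@(1, 5): e=[-4,38,-14] → ·
    (1,2)@(3, 5): e=[0,30,-10] → ·  [on edge]
    (4,2)@(9, 5): e=[12,6,2] → █
    (5,2)@(11, 5): e=[16,-2,6] → ·
    (2,3)@(5, 7): e=[0,50,-30] → ·  [on edge]
    (4,3)@(9, 7): e=[8,34,-22] → ·
    (3,4)@(7, 9): e=[0,70,-50] → ·  [on edge]
    (4,5)@(9, 11): e=[0,90,-70] → ·  [on edge]
    (5,6)@(11, 13): e=[0,110,-90] → ·  [on edge]
  covered (3 px):
    · · · · · · · · · · ·
    █ █ · · · · · · · · ·
    · · · · █ · · · · · ·
    · · · · · · · · · · ·
    · · · · · · · · · · ·
    · · · · · · · · · · ·
    · · · · · · · · · · ·
T2:
  2·area = 70  (B↔C swapped to make it positive)
  edge (10, 2)→(20, 7): d=(10,5) right/bottom  bias=-1
  edge (20, 7)→(18, 13): d=(-2,6) right/bottom  bias=-1
  edge (18, 13)→(10, 2): d=(-8,-11) top-left  bias=+0
    (5,1)@(11, 3): e=[5,62,3] → █
    (6,1)@(13, 3): e=[-5,50,25] → ·
    (5,2)@(11, 5): e=[25,58,-13] → ·
    (6,2)@(13, 5): e=[15,46,9] → █
    (7,2)@(15, 5): e=[5,34,31] → █
    (8,2)@(17, 5): e=[-5,22,53] → ·
    (6,3)@(13, 7): e=[35,42,-7] → ·
    (7,3)@(15, 7): e=[25,30,15] → █
    (8,3)@(17, 7): e=[15,18,37] → █
    (9,3)@(19, 7): e=[5,6,59] → █
    (10,3)@(21, 7): e=[-5,-6,81] → ·
    (7,4)@(15, 9): e=[45,26,-1] → ·
  covered (9 px):
    · · · · · · · · · · ·
    · · · · · █ · · · · ·
    · · · · · · █ █ · · ·
    · · · · · · · █ █ █ ·
    · · · · · · · · █ █ ·
    · · · · · · · · █ · ·
    · · · · · · · · · · ·
T3:
  2·area = 60  (B↔C swapped to make it positive)
  edge (4, 2)→(18, 0): d=(14,-2) top-left  bias=+0
  edge (18, 0)→(20, 4): d=(2,4) right/bottom  bias=-1
  edge (20, 4)→(4, 2): d=(-16,-2) top-left  bias=+0
    (5,0)@(11, 1): e=[0,30,30] → █  [on edge]
    (6,0)@(13, 1): e=[4,22,34] → █
    (7,0)@(15, 1): e=[8,14,38] → █
    (8,0)@(17, 1): e=[12,6,42] → █
    (9,0)@(19, 1): e=[16,-2,46] → ·
    (5,1)@(11, 3): e=[28,34,-2] → ·
    (6,1)@(13, 3): e=[32,26,2] → █
    (9,1)@(19, 3): e=[44,2,14] → █
    (10,1)@(21, 3): e=[48,-6,18] → ·
    (6,2)@(13, 5): e=[60,30,-30] → ·
    (7,2)@(15, 5): e=[64,22,-26] → ·
    (8,2)@(17, 5): e=[68,14,-22] → ·
  covered (8 px):
    · · · · · █ █ █ █ · ·
    · · · · · · █ █ █ █ ·
    · · · · · · · · · · ·
    · · · · · · · · · · ·
    · · · · · · · · · · ·
    · · · · · · · · · · ·
    · · · · · · · · · · ·

Final: [6,2,12]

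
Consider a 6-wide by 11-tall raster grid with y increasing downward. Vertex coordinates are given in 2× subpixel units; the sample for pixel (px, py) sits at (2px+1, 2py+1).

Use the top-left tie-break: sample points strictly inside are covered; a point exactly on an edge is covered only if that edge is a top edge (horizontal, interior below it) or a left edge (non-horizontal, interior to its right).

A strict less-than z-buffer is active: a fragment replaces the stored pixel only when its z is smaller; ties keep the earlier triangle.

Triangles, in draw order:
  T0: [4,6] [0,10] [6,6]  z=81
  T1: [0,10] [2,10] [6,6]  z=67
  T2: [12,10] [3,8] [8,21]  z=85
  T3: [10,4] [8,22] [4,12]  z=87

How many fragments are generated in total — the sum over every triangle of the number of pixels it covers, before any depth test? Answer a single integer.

T0:
  2·area = 8  (B↔C swapped to make it positive)
  edge (4, 6)→(6, 6): d=(2,0) top-left  bias=+0
  edge (6, 6)→(0, 10): d=(-6,4) right/bottom  bias=-1
  edge (0, 10)→(4, 6): d=(4,-4) top-left  bias=+0
    (4,0)@(9, 1): e=[-10,18,0] → ·  [on edge]
    (3,1)@(7, 3): e=[-6,14,0] → ·  [on edge]
    (2,2)@(5, 5): e=[-2,10,0] → ·  [on edge]
    (1,3)@(3, 7): e=[2,6,0] → #  [on edge]
    (2,3)@(5, 7): e=[2,-2,8] → ·
    (0,4)@(1, 9): e=[6,2,0] → #  [on edge]
    (1,4)@(3, 9): e=[6,-6,8] → ·
    (0,5)@(1, 11): e=[10,-10,8] → ·
  covered (2 px):
    · · · · · ·
    · · · · · ·
    · · · · · ·
    · # · · · ·
    # · · · · ·
    · · · · · ·
    · · · · · ·
    · · · · · ·
    · · · · · ·
    · · · · · ·
    · · · · · ·
T1:
  2·area = 8  (B↔C swapped to make it positive)
  edge (0, 10)→(6, 6): d=(6,-4) top-left  bias=+0
  edge (6, 6)→(2, 10): d=(-4,4) right/bottom  bias=-1
  edge (2, 10)→(0, 10): d=(-2,0) right/bottom  bias=-1
    (5,0)@(11, 1): e=[-10,0,18] → ·  [on edge]
    (4,1)@(9, 3): e=[-6,0,14] → ·  [on edge]
    (3,2)@(7, 5): e=[-2,0,10] → ·  [on edge]
    (2,3)@(5, 7): e=[2,0,6] → ·  [on edge]
    (1,4)@(3, 9): e=[6,0,2] → ·  [on edge]
    (0,5)@(1, 11): e=[10,0,-2] → ·  [on edge]
  covered (0 px):
    · · · · · ·
    · · · · · ·
    · · · · · ·
    · · · · · ·
    · · · · · ·
    · · · · · ·
    · · · · · ·
    · · · · · ·
    · · · · · ·
    · · · · · ·
    · · · · · ·
T2:
  2·area = 107  (B↔C swapped to make it positive)
  edge (12, 10)→(8, 21): d=(-4,11) right/bottom  bias=-1
  edge (8, 21)→(3, 8): d=(-5,-13) top-left  bias=+0
  edge (3, 8)→(12, 10): d=(9,2) right/bottom  bias=-1
    (2,4)@(5, 9): e=[81,21,5] → #
    (3,4)@(7, 9): e=[59,47,1] → #
    (4,4)@(9, 9): e=[37,73,-3] → ·
    (2,5)@(5, 11): e=[73,11,23] → #
    (4,5)@(9, 11): e=[29,63,15] → #
    (5,5)@(11, 11): e=[7,89,11] → #
    (2,6)@(5, 13): e=[65,1,41] → #
    (5,6)@(11, 13): e=[-1,79,29] → ·
    (2,7)@(5, 15): e=[57,-9,59] → ·
    (3,7)@(7, 15): e=[35,17,55] → #
    (5,7)@(11, 15): e=[-9,69,47] → ·
    (3,8)@(7, 17): e=[27,7,73] → #
  covered (13 px):
    · · · · · ·
    · · · · · ·
    · · · · · ·
    · · · · · ·
    · · # # · ·
    · · # # # #
    · · # # # ·
    · · · # # ·
    · · · # # ·
    · · · · · ·
    · · · · · ·
T3:
  2·area = 92
  edge (10, 4)→(8, 22): d=(-2,18) right/bottom  bias=-1
  edge (8, 22)→(4, 12): d=(-4,-10) top-left  bias=+0
  edge (4, 12)→(10, 4): d=(6,-8) top-left  bias=+0
    (4,3)@(9, 7): e=[12,70,10] → #
    (5,3)@(11, 7): e=[-24,90,26] → ·
    (3,4)@(7, 9): e=[44,42,6] → #
    (5,4)@(11, 9): e=[-28,82,38] → ·
    (2,5)@(5, 11): e=[76,14,2] → #
    (5,5)@(11, 11): e=[-32,74,50] → ·
    (2,6)@(5, 13): e=[72,6,14] → #
    (4,6)@(9, 13): e=[0,46,46] → ·  [on edge]
    (2,7)@(5, 15): e=[68,-2,26] → ·
    (3,7)@(7, 15): e=[32,18,42] → #
    (4,7)@(9, 15): e=[-4,38,58] → ·
    (3,8)@(7, 17): e=[28,10,54] → #
  covered (11 px):
    · · · · · ·
    · · · · · ·
    · · · · · ·
    · · · · # ·
    · · · # # ·
    · · # # # ·
    · · # # · ·
    · · · # · ·
    · · · # · ·
    · · · # · ·
    · · · · · ·

Result: 26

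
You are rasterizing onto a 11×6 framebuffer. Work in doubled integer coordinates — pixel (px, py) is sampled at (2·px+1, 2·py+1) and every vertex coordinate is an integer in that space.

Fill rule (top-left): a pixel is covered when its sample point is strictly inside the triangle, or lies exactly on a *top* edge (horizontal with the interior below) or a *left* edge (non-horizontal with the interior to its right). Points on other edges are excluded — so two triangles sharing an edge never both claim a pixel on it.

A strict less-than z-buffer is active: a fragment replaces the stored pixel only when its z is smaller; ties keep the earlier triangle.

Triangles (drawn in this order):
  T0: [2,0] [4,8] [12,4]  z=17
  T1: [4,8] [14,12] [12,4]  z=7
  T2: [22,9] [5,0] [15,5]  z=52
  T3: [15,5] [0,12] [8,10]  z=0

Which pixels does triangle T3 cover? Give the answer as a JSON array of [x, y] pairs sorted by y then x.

T0:
  2·area = 72  (B↔C swapped to make it positive)
  edge (2, 0)→(12, 4): d=(10,4) right/bottom  bias=-1
  edge (12, 4)→(4, 8): d=(-8,4) right/bottom  bias=-1
  edge (4, 8)→(2, 0): d=(-2,-8) top-left  bias=+0
    (1,0)@(3, 1): e=[6,60,6] → █
    (2,0)@(5, 1): e=[-2,52,22] → ·
    (1,1)@(3, 3): e=[26,44,2] → █
    (2,1)@(5, 3): e=[18,36,18] → █
    (3,1)@(7, 3): e=[10,28,34] → █
    (4,1)@(9, 3): e=[2,20,50] → █
    (5,1)@(11, 3): e=[-6,12,66] → ·
    (1,2)@(3, 5): e=[46,28,-2] → ·
    (2,2)@(5, 5): e=[38,20,14] → █
    (5,2)@(11, 5): e=[14,-4,62] → ·
    (2,3)@(5, 7): e=[58,4,10] → █
    (3,3)@(7, 7): e=[50,-4,26] → ·
  covered (9 px):
    · █ · · · · · · · · ·
    · █ █ █ █ · · · · · ·
    · · █ █ █ · · · · · ·
    · · █ · · · · · · · ·
    · · · · · · · · · · ·
    · · · · · · · · · · ·
T1:
  2·area = 72  (B↔C swapped to make it positive)
  edge (4, 8)→(12, 4): d=(8,-4) top-left  bias=+0
  edge (12, 4)→(14, 12): d=(2,8) right/bottom  bias=-1
  edge (14, 12)→(4, 8): d=(-10,-4) top-left  bias=+0
    (5,2)@(11, 5): e=[4,10,58] → █
    (6,2)@(13, 5): e=[12,-6,66] → ·
    (3,3)@(7, 7): e=[4,46,22] → █
    (4,3)@(9, 7): e=[12,30,30] → █
    (6,3)@(13, 7): e=[28,-2,46] → ·
    (3,4)@(7, 9): e=[20,50,2] → █
    (6,4)@(13, 9): e=[44,2,26] → █
    (7,4)@(15, 9): e=[52,-14,34] → ·
    (3,5)@(7, 11): e=[36,54,-18] → ·
    (4,5)@(9, 11): e=[44,38,-10] → ·
    (5,5)@(11, 11): e=[52,22,-2] → ·
    (6,5)@(13, 11): e=[60,6,6] → █
  covered (9 px):
    · · · · · · · · · · ·
    · · · · · · · · · · ·
    · · · · · █ · · · · ·
    · · · █ █ █ · · · · ·
    · · · █ █ █ █ · · · ·
    · · · · · · █ · · · ·
T2:
  2·area = 5
  edge (22, 9)→(5, 0): d=(-17,-9) top-left  bias=+0
  edge (5, 0)→(15, 5): d=(10,5) right/bottom  bias=-1
  edge (15, 5)→(22, 9): d=(7,4) right/bottom  bias=-1
    (3,0)@(7, 1): e=[1,0,4] → ·  [on edge]
    (5,1)@(11, 3): e=[3,0,2] → ·  [on edge]
    (7,2)@(15, 5): e=[5,0,0] → ·  [on edge]
    (9,3)@(19, 7): e=[7,0,-2] → ·  [on edge]
  covered (0 px):
    · · · · · · · · · · ·
    · · · · · · · · · · ·
    · · · · · · · · · · ·
    · · · · · · · · · · ·
    · · · · · · · · · · ·
    · · · · · · · · · · ·
T3:
  2·area = 26  (B↔C swapped to make it positive)
  edge (15, 5)→(8, 10): d=(-7,5) right/bottom  bias=-1
  edge (8, 10)→(0, 12): d=(-8,2) right/bottom  bias=-1
  edge (0, 12)→(15, 5): d=(15,-7) top-left  bias=+0
    (7,2)@(15, 5): e=[0,26,0] → ·  [on edge]
    (5,3)@(11, 7): e=[6,18,2] → █
    (6,3)@(13, 7): e=[-4,14,16] → ·
    (3,4)@(7, 9): e=[12,10,4] → █
    (4,4)@(9, 9): e=[2,6,18] → █
    (5,4)@(11, 9): e=[-8,2,32] → ·
    (1,5)@(3, 11): e=[18,2,6] → █
    (2,5)@(5, 11): e=[8,-2,20] → ·
    (3,5)@(7, 11): e=[-2,-6,34] → ·
    (4,5)@(9, 11): e=[-12,-10,48] → ·
  covered (4 px):
    · · · · · · · · · · ·
    · · · · · · · · · · ·
    · · · · · · · · · · ·
    · · · · · █ · · · · ·
    · · · █ █ · · · · · ·
    · █ · · · · · · · · ·

Final: [[5,3],[3,4],[4,4],[1,5]]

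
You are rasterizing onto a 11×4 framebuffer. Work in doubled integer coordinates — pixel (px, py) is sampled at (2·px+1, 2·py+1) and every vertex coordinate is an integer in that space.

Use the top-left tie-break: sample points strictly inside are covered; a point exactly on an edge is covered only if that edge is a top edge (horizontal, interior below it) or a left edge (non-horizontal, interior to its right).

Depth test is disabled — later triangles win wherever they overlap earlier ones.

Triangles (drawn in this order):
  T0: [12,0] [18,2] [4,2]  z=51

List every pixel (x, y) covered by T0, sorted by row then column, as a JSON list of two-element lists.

T0:
  2·area = 28
  edge (12, 0)→(18, 2): d=(6,2) right/bottom  bias=-1
  edge (18, 2)→(4, 2): d=(-14,0) right/bottom  bias=-1
  edge (4, 2)→(12, 0): d=(8,-2) top-left  bias=+0
    (4,0)@(9, 1): e=[12,14,2] → #
    (5,0)@(11, 1): e=[8,14,6] → #
    (6,0)@(13, 1): e=[4,14,10] → #
    (7,0)@(15, 1): e=[0,14,14] → ·  [on edge]
    (4,1)@(9, 3): e=[24,-14,18] → ·
    (5,1)@(11, 3): e=[20,-14,22] → ·
    (6,1)@(13, 3): e=[16,-14,26] → ·
    (10,1)@(21, 3): e=[0,-14,42] → ·  [on edge]
  covered (3 px):
    · · · · # # # · · · ·
    · · · · · · · · · · ·
    · · · · · · · · · · ·
    · · · · · · · · · · ·

Result: [[4,0],[5,0],[6,0]]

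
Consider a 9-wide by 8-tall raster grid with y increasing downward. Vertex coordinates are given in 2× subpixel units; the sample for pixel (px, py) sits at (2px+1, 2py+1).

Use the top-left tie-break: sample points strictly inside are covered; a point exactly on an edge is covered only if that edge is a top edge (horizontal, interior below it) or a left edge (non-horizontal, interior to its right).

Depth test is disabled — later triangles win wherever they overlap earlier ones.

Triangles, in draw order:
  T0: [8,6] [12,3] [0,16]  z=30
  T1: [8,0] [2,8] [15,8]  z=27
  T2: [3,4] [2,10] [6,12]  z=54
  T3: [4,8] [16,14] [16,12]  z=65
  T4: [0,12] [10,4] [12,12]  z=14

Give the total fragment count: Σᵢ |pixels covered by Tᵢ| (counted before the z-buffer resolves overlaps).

T0:
  2·area = 16
  edge (8, 6)→(12, 3): d=(4,-3) top-left  bias=+0
  edge (12, 3)→(0, 16): d=(-12,13) right/bottom  bias=-1
  edge (0, 16)→(8, 6): d=(8,-10) top-left  bias=+0
  covered (0 px):
    · · · · · · · · ·
    · · · · · · · · ·
    · · · · · · · · ·
    · · · · · · · · ·
    · · · · · · · · ·
    · · · · · · · · ·
    · · · · · · · · ·
    · · · · · · · · ·
T1:
  2·area = 104  (B↔C swapped to make it positive)
  edge (8, 0)→(15, 8): d=(7,8) right/bottom  bias=-1
  edge (15, 8)→(2, 8): d=(-13,0) right/bottom  bias=-1
  edge (2, 8)→(8, 0): d=(6,-8) top-left  bias=+0
    (3,1)@(7, 3): e=[29,65,10] → █
    (4,1)@(9, 3): e=[13,65,26] → █
    (5,1)@(11, 3): e=[-3,65,42] → ·
    (2,2)@(5, 5): e=[59,39,6] → █
    (5,2)@(11, 5): e=[11,39,54] → █
    (6,2)@(13, 5): e=[-5,39,70] → ·
    (1,3)@(3, 7): e=[89,13,2] → █
    (6,3)@(13, 7): e=[9,13,82] → █
    (7,3)@(15, 7): e=[-7,13,98] → ·
    (1,4)@(3, 9): e=[103,-13,14] → ·
    (2,4)@(5, 9): e=[87,-13,30] → ·
    (3,4)@(7, 9): e=[71,-13,46] → ·
  covered (12 px):
    · · · · · · · · ·
    · · · █ █ · · · ·
    · · █ █ █ █ · · ·
    · █ █ █ █ █ █ · ·
    · · · · · · · · ·
    · · · · · · · · ·
    · · · · · · · · ·
    · · · · · · · · ·
T2:
  2·area = 26  (B↔C swapped to make it positive)
  edge (3, 4)→(6, 12): d=(3,8) right/bottom  bias=-1
  edge (6, 12)→(2, 10): d=(-4,-2) top-left  bias=+0
  edge (2, 10)→(3, 4): d=(1,-6) top-left  bias=+0
    (1,2)@(3, 5): e=[3,22,1] → █
    (2,2)@(5, 5): e=[-13,26,13] → ·
    (1,3)@(3, 7): e=[9,14,3] → █
    (2,3)@(5, 7): e=[-7,18,15] → ·
    (1,4)@(3, 9): e=[15,6,5] → █
    (2,4)@(5, 9): e=[-1,10,17] → ·
    (1,5)@(3, 11): e=[21,-2,7] → ·
    (2,5)@(5, 11): e=[5,2,19] → █
    (3,5)@(7, 11): e=[-11,6,31] → ·
    (2,6)@(5, 13): e=[11,-6,21] → ·
  covered (4 px):
    · · · · · · · · ·
    · · · · · · · · ·
    · █ · · · · · · ·
    · █ · · · · · · ·
    · █ · · · · · · ·
    · · █ · · · · · ·
    · · · · · · · · ·
    · · · · · · · · ·
T3:
  2·area = 24  (B↔C swapped to make it positive)
  edge (4, 8)→(16, 12): d=(12,4) right/bottom  bias=-1
  edge (16, 12)→(16, 14): d=(0,2) right/bottom  bias=-1
  edge (16, 14)→(4, 8): d=(-12,-6) top-left  bias=+0
    (0,3)@(1, 7): e=[0,30,-6] → ·  [on edge]
    (3,4)@(7, 9): e=[0,18,6] → ·  [on edge]
    (5,5)@(11, 11): e=[8,10,6] → █
    (6,5)@(13, 11): e=[0,6,18] → ·  [on edge]
    (5,6)@(11, 13): e=[32,10,-18] → ·
    (7,6)@(15, 13): e=[16,2,6] → █
    (8,6)@(17, 13): e=[8,-2,18] → ·
    (7,7)@(15, 15): e=[40,2,-18] → ·
  covered (2 px):
    · · · · · · · · ·
    · · · · · · · · ·
    · · · · · · · · ·
    · · · · · · · · ·
    · · · · · · · · ·
    · · · · · █ · · ·
    · · · · · · · █ ·
    · · · · · · · · ·
T4:
  2·area = 96
  edge (0, 12)→(10, 4): d=(10,-8) top-left  bias=+0
  edge (10, 4)→(12, 12): d=(2,8) right/bottom  bias=-1
  edge (12, 12)→(0, 12): d=(-12,0) right/bottom  bias=-1
    (4,2)@(9, 5): e=[2,10,84] → █
    (5,2)@(11, 5): e=[18,-6,84] → ·
    (3,3)@(7, 7): e=[6,30,60] → █
    (5,3)@(11, 7): e=[38,-2,60] → ·
    (2,4)@(5, 9): e=[10,50,36] → █
    (5,4)@(11, 9): e=[58,2,36] → █
    (6,4)@(13, 9): e=[74,-14,36] → ·
    (1,5)@(3, 11): e=[14,70,12] → █
    (6,5)@(13, 11): e=[94,-10,12] → ·
    (1,6)@(3, 13): e=[34,74,-12] → ·
    (2,6)@(5, 13): e=[50,58,-12] → ·
    (3,6)@(7, 13): e=[66,42,-12] → ·
  covered (12 px):
    · · · · · · · · ·
    · · · · · · · · ·
    · · · · █ · · · ·
    · · · █ █ · · · ·
    · · █ █ █ █ · · ·
    · █ █ █ █ █ · · ·
    · · · · · · · · ·
    · · · · · · · · ·

Answer: 30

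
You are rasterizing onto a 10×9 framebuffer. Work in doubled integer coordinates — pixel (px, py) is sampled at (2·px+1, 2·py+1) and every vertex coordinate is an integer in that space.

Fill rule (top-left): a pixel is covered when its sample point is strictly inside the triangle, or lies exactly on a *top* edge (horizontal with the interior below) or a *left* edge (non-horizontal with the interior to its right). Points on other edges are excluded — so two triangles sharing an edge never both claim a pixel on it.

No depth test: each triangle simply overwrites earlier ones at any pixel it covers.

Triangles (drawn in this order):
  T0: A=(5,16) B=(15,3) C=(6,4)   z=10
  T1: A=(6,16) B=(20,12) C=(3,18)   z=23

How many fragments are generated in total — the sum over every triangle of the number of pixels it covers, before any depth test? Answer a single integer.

T0:
  2·area = 107  (B↔C swapped to make it positive)
  edge (5, 16)→(6, 4): d=(1,-12) top-left  bias=+0
  edge (6, 4)→(15, 3): d=(9,-1) top-left  bias=+0
  edge (15, 3)→(5, 16): d=(-10,13) right/bottom  bias=-1
    (7,1)@(15, 3): e=[107,0,0] → ·  [on edge]
    (3,2)@(7, 5): e=[13,10,84] → #
    (4,2)@(9, 5): e=[37,12,58] → #
    (5,2)@(11, 5): e=[61,14,32] → #
    (6,2)@(13, 5): e=[85,16,6] → #
    (7,2)@(15, 5): e=[109,18,-20] → ·
    (3,3)@(7, 7): e=[15,28,64] → #
    (6,3)@(13, 7): e=[87,34,-14] → ·
    (3,4)@(7, 9): e=[17,46,44] → #
    (5,4)@(11, 9): e=[65,50,-8] → ·
    (3,5)@(7, 11): e=[19,64,24] → #
    (4,5)@(9, 11): e=[43,66,-2] → ·
  covered (11 px):
    · · · · · · · · · ·
    · · · · · · · · · ·
    · · · # # # # · · ·
    · · · # # # · · · ·
    · · · # # · · · · ·
    · · · # · · · · · ·
    · · · # · · · · · ·
    · · · · · · · · · ·
    · · · · · · · · · ·
T1:
  2·area = 16
  edge (6, 16)→(20, 12): d=(14,-4) top-left  bias=+0
  edge (20, 12)→(3, 18): d=(-17,6) right/bottom  bias=-1
  edge (3, 18)→(6, 16): d=(3,-2) top-left  bias=+0
    (8,6)@(17, 13): e=[2,1,13] → #
    (9,6)@(19, 13): e=[10,-11,17] → ·
    (5,7)@(11, 15): e=[6,3,7] → #
    (6,7)@(13, 15): e=[14,-9,11] → ·
    (8,7)@(17, 15): e=[30,-33,19] → ·
    (2,8)@(5, 17): e=[10,5,1] → #
    (3,8)@(7, 17): e=[18,-7,5] → ·
    (5,8)@(11, 17): e=[34,-31,13] → ·
  covered (3 px):
    · · · · · · · · · ·
    · · · · · · · · · ·
    · · · · · · · · · ·
    · · · · · · · · · ·
    · · · · · · · · · ·
    · · · · · · · · · ·
    · · · · · · · · # ·
    · · · · · # · · · ·
    · · # · · · · · · ·

Result: 14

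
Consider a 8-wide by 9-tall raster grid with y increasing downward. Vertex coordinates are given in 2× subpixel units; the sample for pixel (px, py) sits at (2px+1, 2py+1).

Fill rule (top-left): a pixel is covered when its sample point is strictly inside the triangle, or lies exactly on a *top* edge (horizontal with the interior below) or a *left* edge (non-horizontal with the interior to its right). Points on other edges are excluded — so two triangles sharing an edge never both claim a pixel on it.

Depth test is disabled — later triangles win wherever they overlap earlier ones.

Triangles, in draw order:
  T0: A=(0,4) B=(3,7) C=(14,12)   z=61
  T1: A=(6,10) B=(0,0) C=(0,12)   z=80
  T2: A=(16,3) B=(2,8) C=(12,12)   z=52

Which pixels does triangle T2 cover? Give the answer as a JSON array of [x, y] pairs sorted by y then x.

T0:
  2·area = 18  (B↔C swapped to make it positive)
  edge (0, 4)→(14, 12): d=(14,8) right/bottom  bias=-1
  edge (14, 12)→(3, 7): d=(-11,-5) top-left  bias=+0
  edge (3, 7)→(0, 4): d=(-3,-3) top-left  bias=+0
    (0,2)@(1, 5): e=[6,12,0] → #  [on edge]
    (1,2)@(3, 5): e=[-10,22,6] → ·
    (0,3)@(1, 7): e=[34,-10,-6] → ·
    (1,3)@(3, 7): e=[18,0,0] → #  [on edge]
    (2,3)@(5, 7): e=[2,10,6] → #
    (3,3)@(7, 7): e=[-14,20,12] → ·
    (1,4)@(3, 9): e=[46,-22,-6] → ·
    (2,4)@(5, 9): e=[30,-12,0] → ·  [on edge]
    (3,5)@(7, 11): e=[42,-24,0] → ·  [on edge]
    (4,6)@(9, 13): e=[54,-36,0] → ·  [on edge]
    (5,7)@(11, 15): e=[66,-48,0] → ·  [on edge]
    (6,8)@(13, 17): e=[78,-60,0] → ·  [on edge]
  covered (3 px):
    · · · · · · · ·
    · · · · · · · ·
    # · · · · · · ·
    · # # · · · · ·
    · · · · · · · ·
    · · · · · · · ·
    · · · · · · · ·
    · · · · · · · ·
    · · · · · · · ·
T1:
  2·area = 72  (B↔C swapped to make it positive)
  edge (6, 10)→(0, 12): d=(-6,2) right/bottom  bias=-1
  edge (0, 12)→(0, 0): d=(0,-12) top-left  bias=+0
  edge (0, 0)→(6, 10): d=(6,10) right/bottom  bias=-1
    (0,1)@(1, 3): e=[52,12,8] → #
    (1,1)@(3, 3): e=[48,36,-12] → ·
    (0,2)@(1, 5): e=[40,12,20] → #
    (1,2)@(3, 5): e=[36,36,0] → ·  [on edge]
    (0,3)@(1, 7): e=[28,12,32] → #
    (1,3)@(3, 7): e=[24,36,12] → #
    (2,3)@(5, 7): e=[20,60,-8] → ·
    (7,3)@(15, 7): e=[0,180,-108] → ·  [on edge]
    (0,4)@(1, 9): e=[16,12,44] → #
    (2,4)@(5, 9): e=[8,60,4] → #
    (3,4)@(7, 9): e=[4,84,-16] → ·
    (4,4)@(9, 9): e=[0,108,-36] → ·  [on edge]
    (1,5)@(3, 11): e=[0,36,36] → ·  [on edge]
    (4,7)@(9, 15): e=[-36,108,0] → ·  [on edge]
  covered (8 px):
    · · · · · · · ·
    # · · · · · · ·
    # · · · · · · ·
    # # · · · · · ·
    # # # · · · · ·
    # · · · · · · ·
    · · · · · · · ·
    · · · · · · · ·
    · · · · · · · ·
T2:
  2·area = 106  (B↔C swapped to make it positive)
  edge (16, 3)→(12, 12): d=(-4,9) right/bottom  bias=-1
  edge (12, 12)→(2, 8): d=(-10,-4) top-left  bias=+0
  edge (2, 8)→(16, 3): d=(14,-5) top-left  bias=+0
    (5,2)@(11, 5): e=[37,66,3] → #
    (6,2)@(13, 5): e=[19,74,13] → #
    (7,2)@(15, 5): e=[1,82,23] → #
    (2,3)@(5, 7): e=[83,22,1] → #
    (3,3)@(7, 7): e=[65,30,11] → #
    (4,3)@(9, 7): e=[47,38,21] → #
    (7,3)@(15, 7): e=[-7,62,51] → ·
    (2,4)@(5, 9): e=[75,2,29] → #
    (7,4)@(15, 9): e=[-15,42,79] → ·
    (2,5)@(5, 11): e=[67,-18,57] → ·
    (3,5)@(7, 11): e=[49,-10,67] → ·
    (4,5)@(9, 11): e=[31,-2,77] → ·
  covered (14 px):
    · · · · · · · ·
    · · · · · · · ·
    · · · · · # # #
    · · # # # # # ·
    · · # # # # # ·
    · · · · · # · ·
    · · · · · · · ·
    · · · · · · · ·
    · · · · · · · ·

Final: [[5,2],[6,2],[7,2],[2,3],[3,3],[4,3],[5,3],[6,3],[2,4],[3,4],[4,4],[5,4],[6,4],[5,5]]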